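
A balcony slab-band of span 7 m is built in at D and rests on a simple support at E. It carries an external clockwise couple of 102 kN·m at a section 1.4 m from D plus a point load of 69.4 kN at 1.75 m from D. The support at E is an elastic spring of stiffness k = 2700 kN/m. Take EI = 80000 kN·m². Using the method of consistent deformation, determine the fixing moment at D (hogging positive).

M_D = 146.6 kN·m

Remove the prop at E; the released (primary) structure is a cantilever built in at D.
Free-end deflection of the primary structure under the applied loading (downward +):
  clockwise couple 102 at a = 1.4: M₀a(2L − a)/(2EI) = 899.6/EI
  point load 69.4 at a = 1.75: Pa²(3L − a)/(6EI) = 681.9/EI
  δ_0 = 1582/EI
Flexibility coefficient — unit upward force at E: δ_{EE} = L³/(3EI) = 114.3/EI.
With EI = 80000 kN·m²: δ_0 = 0.019769 m and δ_{EE} = 0.001429 m/kN.
Compatibility — the spring shortens by R_E/k under the reaction it provides: δ_0 − R_E·δ_{EE} = R_E/k. With 1/k = 0.00037 m/kN, R_E = δ_0 / (δ_{EE} + 1/k) = 0.019769 / (0.001429 + 0.00037) = 10.99 kN.
Moment equilibrium about D: M_D = Σ(load moments about D) − R_E·L = 223.4 − 10.99×7 = 146.6 kN·m.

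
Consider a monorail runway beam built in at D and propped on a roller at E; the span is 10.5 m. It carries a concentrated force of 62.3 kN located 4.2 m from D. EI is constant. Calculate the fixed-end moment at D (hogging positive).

M_D = 125.6 kN·m

Take the reaction at E as the redundant and release it; the primary structure is a cantilever fixed at D.
Deflection at E on the released cantilever, summing each load's contribution:
  point load 62.3 at a = 4.2: Pa²(3L − a)/(6EI) = 5000/EI
Tip deflection under a unit load at E: L³/(3EI) = 385.9/EI.
The prop prevents deflection at E: R_E = δ_0/δ_{EE} = 5000/385.9 = 12.96 kN.
Moment equilibrium about D: M_D = Σ(load moments about D) − R_E·L = 261.7 − 12.96×10.5 = 125.6 kN·m.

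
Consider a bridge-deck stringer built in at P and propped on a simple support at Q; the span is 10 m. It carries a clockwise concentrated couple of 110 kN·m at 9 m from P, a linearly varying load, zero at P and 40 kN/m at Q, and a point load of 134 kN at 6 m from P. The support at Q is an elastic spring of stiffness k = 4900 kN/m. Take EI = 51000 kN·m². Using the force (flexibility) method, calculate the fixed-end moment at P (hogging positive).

M_P = 460.9 kN·m

Choose R_Q as the redundant. The primary structure is the cantilever fixed at P.
Downward deflection at the released point Q due to the loads:
  clockwise couple 110 at a = 9: M₀a(2L − a)/(2EI) = 5445/EI
  triangular load, peak 40 at the free end: 11w₀L⁴/(120EI) = 36667/EI
  point load 134 at a = 6: Pa²(3L − a)/(6EI) = 19296/EI
  δ_0 = 61408/EI
Tip deflection under a unit load at Q: L³/(3EI) = 333.3/EI.
With EI = 51000 kN·m²: δ_0 = 1.2041 m and δ_{QQ} = 0.006536 m/kN.
Compatibility — the spring shortens by R_Q/k under the reaction it provides: δ_0 − R_Q·δ_{QQ} = R_Q/k. With 1/k = 0.000204 m/kN, R_Q = δ_0 / (δ_{QQ} + 1/k) = 1.2041 / (0.006536 + 0.000204) = 178.6 kN.
Moment equilibrium about P: M_P = Σ(load moments about P) − R_Q·L = 2247 − 178.6×10 = 460.9 kN·m.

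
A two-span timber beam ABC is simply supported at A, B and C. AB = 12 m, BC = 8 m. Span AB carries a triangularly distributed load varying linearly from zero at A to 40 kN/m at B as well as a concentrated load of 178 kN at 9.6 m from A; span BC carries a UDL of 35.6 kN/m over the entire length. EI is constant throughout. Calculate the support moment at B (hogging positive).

Take M_B as the redundant. Released structure: two simple spans AB and BC with a hinge at B.
Rotations at B on the released spans (each span's end-slope, ×1/EI):
  span AB: triangular load, peak 40: w₀L³/(45EI) = 1536/EI
  span AB: point load 178 at a = 9.6: Pab(L + a)/(6LEI) = 1230/EI
  span BC: UDL 35.6: wL³/(24EI) = 759.5/EI
  relative rotation θ_0 = (2766 + 759.5)/EI = 3526/EI
A unit hogging moment at B produces rotation L₁/(3EI) + L₂/(3EI) = 6.667/EI.
Slope continuity at B: θ_0 = M_B·6.667/EI, so M_B = 3526/6.667 = 528.9 kN·m (hogging).

M_B = 528.9 kN·m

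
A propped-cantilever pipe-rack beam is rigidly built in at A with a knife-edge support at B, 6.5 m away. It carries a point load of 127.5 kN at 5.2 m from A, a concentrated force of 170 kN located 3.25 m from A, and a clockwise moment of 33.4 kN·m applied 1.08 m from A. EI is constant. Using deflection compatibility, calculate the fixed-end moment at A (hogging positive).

M_A = 304.9 kN·m

Release the roller at B. Primary structure: cantilever fixed at A.
Free-end deflection of the primary structure under the applied loading (downward +):
  point load 127.5 at a = 5.2: Pa²(3L − a)/(6EI) = 8217/EI
  point load 170 at a = 3.25: Pa²(3L − a)/(6EI) = 4863/EI
  clockwise couple 33.4 at a = 1.08: M₀a(2L − a)/(2EI) = 215/EI
  δ_0 = 13295/EI
Flexibility coefficient — unit upward force at B: δ_{BB} = L³/(3EI) = 91.54/EI.
Compatibility at B: δ_0 − R_B·δ_{BB} = 0, so R_B = 13295/91.54 = 145.2 kN.
Moment equilibrium about A: M_A = Σ(load moments about A) − R_B·L = 1249 − 145.2×6.5 = 304.9 kN·m.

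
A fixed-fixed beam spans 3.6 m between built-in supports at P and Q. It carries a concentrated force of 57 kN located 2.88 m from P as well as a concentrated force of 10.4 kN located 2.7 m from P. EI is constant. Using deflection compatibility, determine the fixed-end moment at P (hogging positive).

Release both end moments; the primary structure is a simply-supported span PQ with redundants M_P and M_Q.
On the primary (simply-supported) span, the end slopes from the loading are:
  at P: point load 57 at a = 2.88: Pab(L + b)/(6LEI) = 23.64/EI
  at Q: point load 57 at a = 2.88: Pab(L + a)/(6LEI) = 35.46/EI
  at P: point load 10.4 at a = 2.7: Pab(L + b)/(6LEI) = 5.265/EI
  at Q: point load 10.4 at a = 2.7: Pab(L + a)/(6LEI) = 7.371/EI
  θ_P0 = 28.9/EI,  θ_Q0 = 42.83/EI
Flexibility coefficients: a unit moment at one end gives L/(3EI) there and L/(6EI) at the far end, so f₁₁ = f₂₂ = 1.2/EI and f₁₂ = f₂₁ = 0.6/EI.
Compatibility — zero rotation at each built-in end:
  1.2 M_P + 0.6 M_Q = 28.9
  0.6 M_P + 1.2 M_Q = 42.83
Solving the pair gives M_P = 8.321 kN·m and M_Q = 31.53 kN·m (hogging).

M_P = 8.321 kN·m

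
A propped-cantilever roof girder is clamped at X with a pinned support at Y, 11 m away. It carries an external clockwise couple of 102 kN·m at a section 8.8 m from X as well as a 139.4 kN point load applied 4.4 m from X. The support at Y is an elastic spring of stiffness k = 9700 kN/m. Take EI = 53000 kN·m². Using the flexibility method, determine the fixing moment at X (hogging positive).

M_X = 255.2 kN·m

Take the reaction at Y as the redundant and release it; the primary structure is a cantilever fixed at X.
Primary-structure tip deflection at Y by superposition:
  clockwise couple 102 at a = 8.8: M₀a(2L − a)/(2EI) = 5924/EI
  point load 139.4 at a = 4.4: Pa²(3L − a)/(6EI) = 12864/EI
  δ_0 = 18788/EI
Flexibility coefficient — unit upward force at Y: δ_{YY} = L³/(3EI) = 443.7/EI.
With EI = 53000 kN·m²: δ_0 = 0.3545 m and δ_{YY} = 0.008371 m/kN.
Compatibility — the spring shortens by R_Y/k under the reaction it provides: δ_0 − R_Y·δ_{YY} = R_Y/k. With 1/k = 0.000103 m/kN, R_Y = δ_0 / (δ_{YY} + 1/k) = 0.3545 / (0.008371 + 0.000103) = 41.83 kN.
Moment equilibrium about X: M_X = Σ(load moments about X) − R_Y·L = 715.4 − 41.83×11 = 255.2 kN·m.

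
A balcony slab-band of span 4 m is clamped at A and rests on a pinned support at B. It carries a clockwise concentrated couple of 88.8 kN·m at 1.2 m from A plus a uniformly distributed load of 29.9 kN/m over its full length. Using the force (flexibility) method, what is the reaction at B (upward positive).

Choose R_B as the redundant. The primary structure is the cantilever fixed at A.
Primary-structure tip deflection at B by superposition:
  clockwise couple 88.8 at a = 1.2: M₀a(2L − a)/(2EI) = 362.3/EI
  UDL 29.9: wL⁴/(8EI) = 956.8/EI
  δ_0 = 1319/EI
Flexibility coefficient — unit upward force at B: δ_{BB} = L³/(3EI) = 21.33/EI.
The prop prevents deflection at B: R_B = δ_0/δ_{BB} = 1319/21.33 = 61.83 kN.

R_B = 61.83 kN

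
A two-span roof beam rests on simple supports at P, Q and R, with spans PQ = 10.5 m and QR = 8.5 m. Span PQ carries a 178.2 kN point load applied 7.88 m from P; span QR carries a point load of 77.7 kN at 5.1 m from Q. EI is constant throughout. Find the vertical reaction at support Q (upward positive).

R_Q = 211.5 kN

Take M_Q as the redundant. Released structure: two simple spans PQ and QR with a hinge at Q.
Rotations at Q on the released spans (each span's end-slope, ×1/EI):
  span PQ: point load 178.2 at a = 7.88: Pab(L + a)/(6LEI) = 1073/EI
  span QR: point load 77.7 at a = 5.1: Pab(L + b)/(6LEI) = 314.4/EI
  relative rotation θ_0 = (1073 + 314.4)/EI = 1388/EI
A unit hogging moment at Q produces rotation L₁/(3EI) + L₂/(3EI) = 6.333/EI.
Slope continuity at Q: θ_0 = M_Q·6.333/EI, so M_Q = 1388/6.333 = 219.1 kN·m (hogging).
Span PQ, ΣM about P with M_Q applied at Q: R_Q^{PQ}·10.5 = 1404 + 219.1, so R_Q^{PQ} = 154.6 kN and R_P = 178.2 − 154.6 = 23.6 kN.
Span QR, ΣM about R: R_Q^{QR}·8.5 = 264.2 + 219.1, so R_Q^{QR} = 56.86 kN and R_R = 77.7 − 56.86 = 20.84 kN.
R_Q = 154.6 + 56.86 = 211.5 kN.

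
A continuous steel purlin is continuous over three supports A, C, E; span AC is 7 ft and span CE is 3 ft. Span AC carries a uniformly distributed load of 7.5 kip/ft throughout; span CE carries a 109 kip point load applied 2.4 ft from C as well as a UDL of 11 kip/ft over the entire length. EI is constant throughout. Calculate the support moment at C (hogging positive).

Release continuity at C by inserting a hinge; the redundant is the internal moment M_C. The primary structure is two simply-supported spans AC and CE.
End slopes at the hinge C, treating each span as simply supported:
  span AC: UDL 7.5: wL³/(24EI) = 107.2/EI
  span CE: point load 109 at a = 2.4: Pab(L + b)/(6LEI) = 31.39/EI
  span CE: UDL 11: wL³/(24EI) = 12.38/EI
  relative rotation θ_0 = (107.2 + 43.77)/EI = 151/EI
A unit hogging moment at C produces rotation L₁/(3EI) + L₂/(3EI) = 3.333/EI.
Slope continuity at C: θ_0 = M_C·3.333/EI, so M_C = 151/3.333 = 45.29 kip·ft (hogging).

M_C = 45.29 kip·ft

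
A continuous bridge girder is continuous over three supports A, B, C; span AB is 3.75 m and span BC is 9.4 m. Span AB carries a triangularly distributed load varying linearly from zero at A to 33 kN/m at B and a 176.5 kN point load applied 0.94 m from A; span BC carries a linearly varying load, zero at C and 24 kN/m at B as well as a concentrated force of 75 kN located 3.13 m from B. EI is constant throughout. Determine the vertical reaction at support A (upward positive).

Insert a hinge at B; M_B is the redundant, and each span becomes simply supported.
Rotations at B on the released spans (each span's end-slope, ×1/EI):
  span AB: triangular load, peak 33: w₀L³/(45EI) = 38.67/EI
  span AB: point load 176.5 at a = 0.94: Pab(L + a)/(6LEI) = 97.18/EI
  span BC: triangular load, peak 24: w₀L³/(45EI) = 443/EI
  span BC: point load 75 at a = 3.13: Pab(L + b)/(6LEI) = 408.9/EI
  relative rotation θ_0 = (135.9 + 851.9)/EI = 987.8/EI
A unit hogging moment at B produces rotation L₁/(3EI) + L₂/(3EI) = 4.383/EI.
Slope continuity at B: θ_0 = M_B·4.383/EI, so M_B = 987.8/4.383 = 225.3 kN·m (hogging).
Span AB, ΣM about A with M_B applied at B: R_B^{AB}·3.75 = 320.6 + 225.3, so R_B^{AB} = 145.6 kN and R_A = 238.4 − 145.6 = 92.79 kN.

R_A = 92.79 kN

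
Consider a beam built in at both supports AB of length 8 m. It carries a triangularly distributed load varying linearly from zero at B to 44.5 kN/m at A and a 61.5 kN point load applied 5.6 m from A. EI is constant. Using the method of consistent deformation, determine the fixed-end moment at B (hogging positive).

M_B = 167.3 kN·m

Take the two fixed-end moments M_A, M_B as redundants; the released structure is the simple span AB.
End rotations of the released simple span under the applied load (×1/EI):
  at A: triangular load, peak 44.5: w₀L³/(45EI) = 506.3/EI
  at B: triangular load, peak 44.5: 7w₀L³/(360EI) = 443/EI
  at A: point load 61.5 at a = 5.6: Pab(L + b)/(6LEI) = 179.1/EI
  at B: point load 61.5 at a = 5.6: Pab(L + a)/(6LEI) = 234.2/EI
  θ_A0 = 685.4/EI,  θ_B0 = 677.2/EI
Flexibility coefficients: a unit moment at one end gives L/(3EI) there and L/(6EI) at the far end, so f₁₁ = f₂₂ = 2.667/EI and f₁₂ = f₂₁ = 1.333/EI.
Compatibility — zero rotation at each built-in end:
  2.667 M_A + 1.333 M_B = 685.4
  1.333 M_A + 2.667 M_B = 677.2
Solving the pair gives M_A = 173.4 kN·m and M_B = 167.3 kN·m (hogging).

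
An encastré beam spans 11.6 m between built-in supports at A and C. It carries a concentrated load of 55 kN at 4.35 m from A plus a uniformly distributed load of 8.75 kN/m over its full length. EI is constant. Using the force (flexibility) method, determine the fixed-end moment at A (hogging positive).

M_A = 191.6 kN·m

Take the two fixed-end moments M_A, M_C as redundants; the released structure is the simple span AC.
End rotations of the released simple span under the applied load (×1/EI):
  at A: point load 55 at a = 4.35: Pab(L + b)/(6LEI) = 469.8/EI
  at C: point load 55 at a = 4.35: Pab(L + a)/(6LEI) = 397.5/EI
  at A: UDL 8.75: wL³/(24EI) = 569.1/EI
  at C: UDL 8.75: wL³/(24EI) = 569.1/EI
  θ_A0 = 1039/EI,  θ_C0 = 966.6/EI
Flexibility coefficients: a unit moment at one end gives L/(3EI) there and L/(6EI) at the far end, so f₁₁ = f₂₂ = 3.867/EI and f₁₂ = f₂₁ = 1.933/EI.
Compatibility — zero rotation at each built-in end:
  3.867 M_A + 1.933 M_C = 1039
  1.933 M_A + 3.867 M_C = 966.6
Solving the pair gives M_A = 191.6 kN·m and M_C = 154.2 kN·m (hogging).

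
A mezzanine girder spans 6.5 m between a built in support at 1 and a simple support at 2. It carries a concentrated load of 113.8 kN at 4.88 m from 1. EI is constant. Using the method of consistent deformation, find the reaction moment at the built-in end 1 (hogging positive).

Release the roller at 2. Primary structure: cantilever fixed at 1.
Deflection at 2 on the released cantilever, summing each load's contribution:
  point load 113.8 at a = 4.88: Pa²(3L − a)/(6EI) = 6604/EI
Flexibility coefficient — unit upward force at 2: δ_{22} = L³/(3EI) = 91.54/EI.
The prop prevents deflection at 2: R_2 = δ_0/δ_{22} = 6604/91.54 = 72.14 kN.
Moment equilibrium about 1: M_1 = Σ(load moments about 1) − R_2·L = 555.3 − 72.14×6.5 = 86.45 kN·m.

M_1 = 86.45 kN·m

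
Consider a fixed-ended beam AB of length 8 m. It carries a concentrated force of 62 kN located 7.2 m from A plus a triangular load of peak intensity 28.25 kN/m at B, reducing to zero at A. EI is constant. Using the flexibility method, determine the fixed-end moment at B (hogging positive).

Release both end moments; the primary structure is a simply-supported span AB with redundants M_A and M_B.
Simple-span end rotations at A and B under the given loads:
  at A: point load 62 at a = 7.2: Pab(L + b)/(6LEI) = 65.47/EI
  at B: point load 62 at a = 7.2: Pab(L + a)/(6LEI) = 113.1/EI
  at A: triangular load, peak 28.25: 7w₀L³/(360EI) = 281.2/EI
  at B: triangular load, peak 28.25: w₀L³/(45EI) = 321.4/EI
  θ_A0 = 346.7/EI,  θ_B0 = 434.5/EI
Flexibility coefficients: a unit moment at one end gives L/(3EI) there and L/(6EI) at the far end, so f₁₁ = f₂₂ = 2.667/EI and f₁₂ = f₂₁ = 1.333/EI.
Compatibility — zero rotation at each built-in end:
  2.667 M_A + 1.333 M_B = 346.7
  1.333 M_A + 2.667 M_B = 434.5
Solving the pair gives M_A = 64.73 kN·m and M_B = 130.6 kN·m (hogging).

M_B = 130.6 kN·m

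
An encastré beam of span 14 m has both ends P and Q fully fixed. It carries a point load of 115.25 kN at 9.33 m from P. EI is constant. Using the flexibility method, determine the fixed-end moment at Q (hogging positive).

M_Q = 239 kN·m

Release both end moments; the primary structure is a simply-supported span PQ with redundants M_P and M_Q.
Simple-span end rotations at P and Q under the given loads:
  at P: point load 115.25 at a = 9.33: Pab(L + b)/(6LEI) = 1116/EI
  at Q: point load 115.25 at a = 9.33: Pab(L + a)/(6LEI) = 1395/EI
  θ_P0 = 1116/EI,  θ_Q0 = 1395/EI
Flexibility coefficients: a unit moment at one end gives L/(3EI) there and L/(6EI) at the far end, so f₁₁ = f₂₂ = 4.667/EI and f₁₂ = f₂₁ = 2.333/EI.
Compatibility — zero rotation at each built-in end:
  4.667 M_P + 2.333 M_Q = 1116
  2.333 M_P + 4.667 M_Q = 1395
Solving the pair gives M_P = 119.6 kN·m and M_Q = 239 kN·m (hogging).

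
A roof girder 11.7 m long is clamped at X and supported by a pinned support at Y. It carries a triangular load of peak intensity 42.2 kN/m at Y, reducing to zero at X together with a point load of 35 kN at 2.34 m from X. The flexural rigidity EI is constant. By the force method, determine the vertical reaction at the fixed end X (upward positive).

R_X = 144.1 kN

Choose R_Y as the redundant. The primary structure is the cantilever fixed at X.
Deflection at Y on the released cantilever, summing each load's contribution:
  triangular load, peak 42.2 at the free end: 11w₀L⁴/(120EI) = 72488/EI
  point load 35 at a = 2.34: Pa²(3L − a)/(6EI) = 1046/EI
  δ_0 = 73535/EI
Flexibility coefficient — unit upward force at Y: δ_{YY} = L³/(3EI) = 533.9/EI.
The prop prevents deflection at Y: R_Y = δ_0/δ_{YY} = 73535/533.9 = 137.7 kN.
Vertical equilibrium: R_X = ΣP − R_Y = 281.9 − 137.7 = 144.1 kN.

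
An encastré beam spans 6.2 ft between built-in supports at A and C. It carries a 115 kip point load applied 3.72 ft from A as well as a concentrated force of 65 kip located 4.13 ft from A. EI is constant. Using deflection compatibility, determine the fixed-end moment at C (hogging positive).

M_C = 162.4 kip·ft

Take the two fixed-end moments M_A, M_C as redundants; the released structure is the simple span AC.
On the primary (simply-supported) span, the end slopes from the loading are:
  at A: point load 115 at a = 3.72: Pab(L + b)/(6LEI) = 247.6/EI
  at C: point load 115 at a = 3.72: Pab(L + a)/(6LEI) = 282.9/EI
  at A: point load 65 at a = 4.13: Pab(L + b)/(6LEI) = 123.5/EI
  at C: point load 65 at a = 4.13: Pab(L + a)/(6LEI) = 154.3/EI
  θ_A0 = 371.1/EI,  θ_C0 = 437.2/EI
Flexibility coefficients: a unit moment at one end gives L/(3EI) there and L/(6EI) at the far end, so f₁₁ = f₂₂ = 2.067/EI and f₁₂ = f₂₁ = 1.033/EI.
Compatibility — zero rotation at each built-in end:
  2.067 M_A + 1.033 M_C = 371.1
  1.033 M_A + 2.067 M_C = 437.2
Solving the pair gives M_A = 98.37 kip·ft and M_C = 162.4 kip·ft (hogging).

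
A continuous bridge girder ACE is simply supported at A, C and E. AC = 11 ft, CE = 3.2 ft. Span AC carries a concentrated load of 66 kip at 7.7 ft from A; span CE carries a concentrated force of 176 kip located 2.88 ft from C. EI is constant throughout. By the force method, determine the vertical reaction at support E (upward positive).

Release continuity at C by inserting a hinge; the redundant is the internal moment M_C. The primary structure is two simply-supported spans AC and CE.
End slopes at the hinge C, treating each span as simply supported:
  span AC: point load 66 at a = 7.7: Pab(L + a)/(6LEI) = 475.2/EI
  span CE: point load 176 at a = 2.88: Pab(L + b)/(6LEI) = 29.74/EI
  relative rotation θ_0 = (475.2 + 29.74)/EI = 504.9/EI
A unit hogging moment at C produces rotation L₁/(3EI) + L₂/(3EI) = 4.733/EI.
Compatibility: M_C·(L₁+L₂)/(3EI) = θ_0, giving M_C = 106.7 kip·ft (hogging).
Span CE, ΣM about E: R_C^{CE}·3.2 = 56.32 + 106.7, so R_C^{CE} = 50.93 kip and R_E = 176 − 50.93 = 125.1 kip.

R_E = 125.1 kip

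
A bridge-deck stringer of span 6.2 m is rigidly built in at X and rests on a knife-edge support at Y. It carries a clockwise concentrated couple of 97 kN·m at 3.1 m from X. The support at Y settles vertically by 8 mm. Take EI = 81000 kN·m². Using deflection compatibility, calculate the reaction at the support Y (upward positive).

R_Y = 9.444 kN

Choose R_Y as the redundant. The primary structure is the cantilever fixed at X.
Downward deflection at the released point Y due to the loads:
  clockwise couple 97 at a = 3.1: M₀a(2L − a)/(2EI) = 1398/EI
Flexibility coefficient — unit upward force at Y: δ_{YY} = L³/(3EI) = 79.44/EI.
With EI = 81000 kN·m²: δ_0 = 0.017262 m and δ_{YY} = 0.000981 m/kN.
Compatibility — the beam at Y must follow the support down by 0.008 m: δ_0 − R_Y·δ_{YY} = 0.008, so R_Y = (0.017262 − 0.008)/0.000981 = 9.444 kN.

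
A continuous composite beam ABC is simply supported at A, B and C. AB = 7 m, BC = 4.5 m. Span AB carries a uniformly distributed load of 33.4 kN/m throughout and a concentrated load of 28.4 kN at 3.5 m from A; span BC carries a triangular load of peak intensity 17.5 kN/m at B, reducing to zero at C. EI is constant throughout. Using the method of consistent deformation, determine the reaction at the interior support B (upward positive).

R_B = 214.5 kN

Take M_B as the redundant. Released structure: two simple spans AB and BC with a hinge at B.
Discontinuity in slope at B on the released structure — sum the simple-span end rotations:
  span AB: UDL 33.4: wL³/(24EI) = 477.3/EI
  span AB: point load 28.4 at a = 3.5: Pab(L + a)/(6LEI) = 86.97/EI
  span BC: triangular load, peak 17.5: w₀L³/(45EI) = 35.44/EI
  relative rotation θ_0 = (564.3 + 35.44)/EI = 599.8/EI
A unit hogging moment at B produces rotation L₁/(3EI) + L₂/(3EI) = 3.833/EI.
Compatibility: M_B·(L₁+L₂)/(3EI) = θ_0, giving M_B = 156.5 kN·m (hogging).
Span AB, ΣM about A with M_B applied at B: R_B^{AB}·7 = 917.7 + 156.5, so R_B^{AB} = 153.5 kN and R_A = 262.2 − 153.5 = 108.7 kN.
Span BC, ΣM about C: R_B^{BC}·4.5 = 118.1 + 156.5, so R_B^{BC} = 61.02 kN and R_C = 39.38 − 61.02 = -21.64 kN.
R_B = 153.5 + 61.02 = 214.5 kN.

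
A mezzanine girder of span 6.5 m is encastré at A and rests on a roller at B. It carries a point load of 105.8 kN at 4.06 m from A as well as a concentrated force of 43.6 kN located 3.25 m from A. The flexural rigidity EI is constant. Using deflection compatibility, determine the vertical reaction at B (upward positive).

R_B = 62.65 kN

Choose R_B as the redundant. The primary structure is the cantilever fixed at A.
Downward deflection at the released point B due to the loads:
  point load 105.8 at a = 4.06: Pa²(3L − a)/(6EI) = 4488/EI
  point load 43.6 at a = 3.25: Pa²(3L − a)/(6EI) = 1247/EI
  δ_0 = 5735/EI
Flexibility coefficient — unit upward force at B: δ_{BB} = L³/(3EI) = 91.54/EI.
The prop prevents deflection at B: R_B = δ_0/δ_{BB} = 5735/91.54 = 62.65 kN.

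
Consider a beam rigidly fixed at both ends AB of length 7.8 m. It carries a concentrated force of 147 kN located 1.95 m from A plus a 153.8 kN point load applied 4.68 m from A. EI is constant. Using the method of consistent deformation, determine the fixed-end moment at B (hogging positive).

M_B = 226.5 kN·m

Release both end moments; the primary structure is a simply-supported span AB with redundants M_A and M_B.
Simple-span end rotations at A and B under the given loads:
  at A: point load 147 at a = 1.95: Pab(L + b)/(6LEI) = 489.1/EI
  at B: point load 147 at a = 1.95: Pab(L + a)/(6LEI) = 349.4/EI
  at A: point load 153.8 at a = 4.68: Pab(L + b)/(6LEI) = 524/EI
  at B: point load 153.8 at a = 4.68: Pab(L + a)/(6LEI) = 598.9/EI
  θ_A0 = 1013/EI,  θ_B0 = 948.2/EI
Flexibility coefficients: a unit moment at one end gives L/(3EI) there and L/(6EI) at the far end, so f₁₁ = f₂₂ = 2.6/EI and f₁₂ = f₂₁ = 1.3/EI.
Compatibility — zero rotation at each built-in end:
  2.6 M_A + 1.3 M_B = 1013
  1.3 M_A + 2.6 M_B = 948.2
Solving the pair gives M_A = 276.4 kN·m and M_B = 226.5 kN·m (hogging).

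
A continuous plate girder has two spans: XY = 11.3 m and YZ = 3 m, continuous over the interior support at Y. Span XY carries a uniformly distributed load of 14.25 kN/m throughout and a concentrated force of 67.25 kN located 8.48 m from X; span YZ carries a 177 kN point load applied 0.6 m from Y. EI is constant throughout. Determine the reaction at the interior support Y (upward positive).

Take M_Y as the redundant. Released structure: two simple spans XY and YZ with a hinge at Y.
End slopes at the hinge Y, treating each span as simply supported:
  span XY: UDL 14.25: wL³/(24EI) = 856.7/EI
  span XY: point load 67.25 at a = 8.48: Pab(L + a)/(6LEI) = 469.2/EI
  span YZ: point load 177 at a = 0.6: Pab(L + b)/(6LEI) = 76.46/EI
  relative rotation θ_0 = (1326 + 76.46)/EI = 1402/EI
A unit hogging moment at Y produces rotation L₁/(3EI) + L₂/(3EI) = 4.767/EI.
Compatibility: M_Y·(L₁+L₂)/(3EI) = θ_0, giving M_Y = 294.2 kN·m (hogging).
Span XY, ΣM about X with M_Y applied at Y: R_Y^{XY}·11.3 = 1480 + 294.2, so R_Y^{XY} = 157 kN and R_X = 228.3 − 157 = 71.26 kN.
Span YZ, ΣM about Z: R_Y^{YZ}·3 = 424.8 + 294.2, so R_Y^{YZ} = 239.7 kN and R_Z = 177 − 239.7 = -62.67 kN.
R_Y = 157 + 239.7 = 396.7 kN.

R_Y = 396.7 kN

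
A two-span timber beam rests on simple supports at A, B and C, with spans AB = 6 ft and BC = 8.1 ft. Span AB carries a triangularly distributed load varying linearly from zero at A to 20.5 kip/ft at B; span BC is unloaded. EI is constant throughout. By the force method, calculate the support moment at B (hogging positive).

Insert a hinge at B; M_B is the redundant, and each span becomes simply supported.
End slopes at the hinge B, treating each span as simply supported:
  span AB: triangular load, peak 20.5: w₀L³/(45EI) = 98.4/EI
  relative rotation θ_0 = (98.4 + 0)/EI = 98.4/EI
A unit hogging moment at B produces rotation L₁/(3EI) + L₂/(3EI) = 4.7/EI.
Slope continuity at B: θ_0 = M_B·4.7/EI, so M_B = 98.4/4.7 = 20.94 kip·ft (hogging).

M_B = 20.94 kip·ft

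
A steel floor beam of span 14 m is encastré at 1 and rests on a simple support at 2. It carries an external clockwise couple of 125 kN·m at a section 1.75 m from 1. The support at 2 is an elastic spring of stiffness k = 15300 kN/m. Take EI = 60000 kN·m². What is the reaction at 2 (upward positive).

R_2 = 3.126 kN

Remove the prop at 2; the released (primary) structure is a cantilever built in at 1.
Downward deflection at the released point 2 due to the loads:
  clockwise couple 125 at a = 1.75: M₀a(2L − a)/(2EI) = 2871/EI
Tip deflection under a unit load at 2: L³/(3EI) = 914.7/EI.
With EI = 60000 kN·m²: δ_0 = 0.047852 m and δ_{22} = 0.015244 m/kN.
Compatibility — the spring shortens by R_2/k under the reaction it provides: δ_0 − R_2·δ_{22} = R_2/k. With 1/k = 0.000065 m/kN, R_2 = δ_0 / (δ_{22} + 1/k) = 0.047852 / (0.015244 + 0.000065) = 3.126 kN.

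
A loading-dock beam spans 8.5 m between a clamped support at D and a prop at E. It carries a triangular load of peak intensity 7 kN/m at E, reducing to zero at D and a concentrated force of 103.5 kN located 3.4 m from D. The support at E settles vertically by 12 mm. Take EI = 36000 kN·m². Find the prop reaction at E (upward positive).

R_E = 35.78 kN

Choose R_E as the redundant. The primary structure is the cantilever fixed at D.
Primary-structure tip deflection at E by superposition:
  triangular load, peak 7 at the free end: 11w₀L⁴/(120EI) = 3350/EI
  point load 103.5 at a = 3.4: Pa²(3L − a)/(6EI) = 4407/EI
  δ_0 = 7757/EI
Tip deflection under a unit load at E: L³/(3EI) = 204.7/EI.
With EI = 36000 kN·m²: δ_0 = 0.21546 m and δ_{EE} = 0.005686 m/kN.
Compatibility — the beam at E must follow the support down by 0.012 m: δ_0 − R_E·δ_{EE} = 0.012, so R_E = (0.21546 − 0.012)/0.005686 = 35.78 kN.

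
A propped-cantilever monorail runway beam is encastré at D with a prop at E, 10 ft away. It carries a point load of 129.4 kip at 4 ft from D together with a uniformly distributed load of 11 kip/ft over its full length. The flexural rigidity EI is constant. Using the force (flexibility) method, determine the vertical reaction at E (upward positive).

Release the roller at E. Primary structure: cantilever fixed at D.
Downward deflection at the released point E due to the loads:
  point load 129.4 at a = 4: Pa²(3L − a)/(6EI) = 8972/EI
  UDL 11: wL⁴/(8EI) = 13750/EI
  δ_0 = 22722/EI
Flexibility coefficient — unit upward force at E: δ_{EE} = L³/(3EI) = 333.3/EI.
The prop prevents deflection at E: R_E = δ_0/δ_{EE} = 22722/333.3 = 68.17 kip.

R_E = 68.17 kip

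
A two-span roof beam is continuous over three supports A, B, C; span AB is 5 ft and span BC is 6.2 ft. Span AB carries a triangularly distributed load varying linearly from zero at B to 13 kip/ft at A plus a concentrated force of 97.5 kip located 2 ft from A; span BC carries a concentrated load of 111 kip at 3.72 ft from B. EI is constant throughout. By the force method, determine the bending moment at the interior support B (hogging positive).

M_B = 109 kip·ft

Take M_B as the redundant. Released structure: two simple spans AB and BC with a hinge at B.
End slopes at the hinge B, treating each span as simply supported:
  span AB: triangular load, peak 13: 7w₀L³/(360EI) = 31.6/EI
  span AB: point load 97.5 at a = 2: Pab(L + a)/(6LEI) = 136.5/EI
  span BC: point load 111 at a = 3.72: Pab(L + b)/(6LEI) = 238.9/EI
  relative rotation θ_0 = (168.1 + 238.9)/EI = 407/EI
A unit hogging moment at B produces rotation L₁/(3EI) + L₂/(3EI) = 3.733/EI.
Slope continuity at B: θ_0 = M_B·3.733/EI, so M_B = 407/3.733 = 109 kip·ft (hogging).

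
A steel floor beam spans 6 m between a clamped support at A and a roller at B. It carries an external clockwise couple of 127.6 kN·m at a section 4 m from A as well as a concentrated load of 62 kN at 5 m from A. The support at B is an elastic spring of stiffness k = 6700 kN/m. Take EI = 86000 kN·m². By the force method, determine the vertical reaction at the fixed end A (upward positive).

Take the reaction at B as the redundant and release it; the primary structure is a cantilever fixed at A.
Free-end deflection of the primary structure under the applied loading (downward +):
  clockwise couple 127.6 at a = 4: M₀a(2L − a)/(2EI) = 2042/EI
  point load 62 at a = 5: Pa²(3L − a)/(6EI) = 3358/EI
  δ_0 = 5400/EI
Tip deflection under a unit load at B: L³/(3EI) = 72/EI.
With EI = 86000 kN·m²: δ_0 = 0.06279 m and δ_{BB} = 0.000837 m/kN.
Compatibility — the spring shortens by R_B/k under the reaction it provides: δ_0 − R_B·δ_{BB} = R_B/k. With 1/k = 0.000149 m/kN, R_B = δ_0 / (δ_{BB} + 1/k) = 0.06279 / (0.000837 + 0.000149) = 63.65 kN.
Vertical equilibrium: R_A = ΣP − R_B = 62 − 63.65 = -1.652 kN.

R_A = -1.652 kN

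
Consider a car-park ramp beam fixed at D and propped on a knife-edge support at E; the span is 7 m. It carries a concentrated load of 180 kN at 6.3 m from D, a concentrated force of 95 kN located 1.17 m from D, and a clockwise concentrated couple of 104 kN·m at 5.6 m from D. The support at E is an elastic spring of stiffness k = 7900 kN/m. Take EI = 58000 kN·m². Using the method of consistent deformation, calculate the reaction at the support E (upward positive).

R_E = 167.5 kN

Choose R_E as the redundant. The primary structure is the cantilever fixed at D.
Deflection at E on the released cantilever, summing each load's contribution:
  point load 180 at a = 6.3: Pa²(3L − a)/(6EI) = 17503/EI
  point load 95 at a = 1.17: Pa²(3L − a)/(6EI) = 429.8/EI
  clockwise couple 104 at a = 5.6: M₀a(2L − a)/(2EI) = 2446/EI
  δ_0 = 20379/EI
Tip deflection under a unit load at E: L³/(3EI) = 114.3/EI.
With EI = 58000 kN·m²: δ_0 = 0.35137 m and δ_{EE} = 0.001971 m/kN.
Compatibility — the spring shortens by R_E/k under the reaction it provides: δ_0 − R_E·δ_{EE} = R_E/k. With 1/k = 0.000127 m/kN, R_E = δ_0 / (δ_{EE} + 1/k) = 0.35137 / (0.001971 + 0.000127) = 167.5 kN.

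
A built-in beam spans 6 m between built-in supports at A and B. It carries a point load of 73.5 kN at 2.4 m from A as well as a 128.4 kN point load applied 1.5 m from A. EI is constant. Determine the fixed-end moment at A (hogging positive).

M_A = 171.8 kN·m

Release both end moments; the primary structure is a simply-supported span AB with redundants M_A and M_B.
End rotations of the released simple span under the applied load (×1/EI):
  at A: point load 73.5 at a = 2.4: Pab(L + b)/(6LEI) = 169.3/EI
  at B: point load 73.5 at a = 2.4: Pab(L + a)/(6LEI) = 148.2/EI
  at A: point load 128.4 at a = 1.5: Pab(L + b)/(6LEI) = 252.8/EI
  at B: point load 128.4 at a = 1.5: Pab(L + a)/(6LEI) = 180.6/EI
  θ_A0 = 422.1/EI,  θ_B0 = 328.7/EI
Flexibility coefficients: a unit moment at one end gives L/(3EI) there and L/(6EI) at the far end, so f₁₁ = f₂₂ = 2/EI and f₁₂ = f₂₁ = 1/EI.
Compatibility — zero rotation at each built-in end:
  2 M_A + 1 M_B = 422.1
  1 M_A + 2 M_B = 328.7
Solving the pair gives M_A = 171.8 kN·m and M_B = 78.45 kN·m (hogging).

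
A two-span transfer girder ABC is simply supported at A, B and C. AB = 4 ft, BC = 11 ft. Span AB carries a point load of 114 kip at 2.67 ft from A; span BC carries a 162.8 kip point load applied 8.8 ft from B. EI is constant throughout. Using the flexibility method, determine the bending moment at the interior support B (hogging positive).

Take M_B as the redundant. Released structure: two simple spans AB and BC with a hinge at B.
Discontinuity in slope at B on the released structure — sum the simple-span end rotations:
  span AB: point load 114 at a = 2.67: Pab(L + a)/(6LEI) = 112.5/EI
  span BC: point load 162.8 at a = 8.8: Pab(L + b)/(6LEI) = 630.4/EI
  relative rotation θ_0 = (112.5 + 630.4)/EI = 742.9/EI
A unit hogging moment at B produces rotation L₁/(3EI) + L₂/(3EI) = 5/EI.
Compatibility: M_B·(L₁+L₂)/(3EI) = θ_0, giving M_B = 148.6 kip·ft (hogging).

M_B = 148.6 kip·ft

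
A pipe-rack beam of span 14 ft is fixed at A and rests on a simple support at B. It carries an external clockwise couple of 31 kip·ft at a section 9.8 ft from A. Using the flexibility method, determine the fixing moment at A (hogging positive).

M_A = -11.31 kip·ft

Remove the prop at B; the released (primary) structure is a cantilever built in at A.
Deflection at B on the released cantilever, summing each load's contribution:
  clockwise couple 31 at a = 9.8: M₀a(2L − a)/(2EI) = 2765/EI
Tip deflection under a unit load at B: L³/(3EI) = 914.7/EI.
Compatibility at B: δ_0 − R_B·δ_{BB} = 0, so R_B = 2765/914.7 = 3.022 kip.
Moment equilibrium about A: M_A = Σ(load moments about A) − R_B·L = 31 − 3.022×14 = -11.31 kip·ft.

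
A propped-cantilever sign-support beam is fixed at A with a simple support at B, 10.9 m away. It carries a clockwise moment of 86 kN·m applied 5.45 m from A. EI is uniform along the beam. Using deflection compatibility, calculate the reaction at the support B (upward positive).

Choose R_B as the redundant. The primary structure is the cantilever fixed at A.
Free-end deflection of the primary structure under the applied loading (downward +):
  clockwise couple 86 at a = 5.45: M₀a(2L − a)/(2EI) = 3832/EI
Tip deflection under a unit load at B: L³/(3EI) = 431.7/EI.
The prop prevents deflection at B: R_B = δ_0/δ_{BB} = 3832/431.7 = 8.876 kN.

R_B = 8.876 kN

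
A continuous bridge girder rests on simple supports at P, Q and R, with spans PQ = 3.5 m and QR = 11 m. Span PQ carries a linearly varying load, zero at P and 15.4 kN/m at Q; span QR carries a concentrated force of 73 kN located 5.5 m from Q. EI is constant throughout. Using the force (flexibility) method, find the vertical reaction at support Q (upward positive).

Release continuity at Q by inserting a hinge; the redundant is the internal moment M_Q. The primary structure is two simply-supported spans PQ and QR.
Rotations at Q on the released spans (each span's end-slope, ×1/EI):
  span PQ: triangular load, peak 15.4: w₀L³/(45EI) = 14.67/EI
  span QR: point load 73 at a = 5.5: Pab(L + b)/(6LEI) = 552.1/EI
  relative rotation θ_0 = (14.67 + 552.1)/EI = 566.7/EI
A unit hogging moment at Q produces rotation L₁/(3EI) + L₂/(3EI) = 4.833/EI.
Compatibility: M_Q·(L₁+L₂)/(3EI) = θ_0, giving M_Q = 117.3 kN·m (hogging).
Span PQ, ΣM about P with M_Q applied at Q: R_Q^{PQ}·3.5 = 62.88 + 117.3, so R_Q^{PQ} = 51.47 kN and R_P = 26.95 − 51.47 = -24.52 kN.
Span QR, ΣM about R: R_Q^{QR}·11 = 401.5 + 117.3, so R_Q^{QR} = 47.16 kN and R_R = 73 − 47.16 = 25.84 kN.
R_Q = 51.47 + 47.16 = 98.63 kN.

R_Q = 98.63 kN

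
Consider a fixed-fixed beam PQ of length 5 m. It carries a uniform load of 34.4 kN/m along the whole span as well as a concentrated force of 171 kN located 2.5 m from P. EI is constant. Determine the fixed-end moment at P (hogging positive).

M_P = 178.5 kN·m

Release both end moments; the primary structure is a simply-supported span PQ with redundants M_P and M_Q.
End rotations of the released simple span under the applied load (×1/EI):
  at P: UDL 34.4: wL³/(24EI) = 179.2/EI
  at Q: UDL 34.4: wL³/(24EI) = 179.2/EI
  at P: point load 171 at a = 2.5: Pab(L + b)/(6LEI) = 267.2/EI
  at Q: point load 171 at a = 2.5: Pab(L + a)/(6LEI) = 267.2/EI
  θ_P0 = 446.4/EI,  θ_Q0 = 446.4/EI
Flexibility coefficients: a unit moment at one end gives L/(3EI) there and L/(6EI) at the far end, so f₁₁ = f₂₂ = 1.667/EI and f₁₂ = f₂₁ = 0.8333/EI.
Compatibility — zero rotation at each built-in end:
  1.667 M_P + 0.8333 M_Q = 446.4
  0.8333 M_P + 1.667 M_Q = 446.4
Solving the pair gives M_P = 178.5 kN·m and M_Q = 178.5 kN·m (hogging).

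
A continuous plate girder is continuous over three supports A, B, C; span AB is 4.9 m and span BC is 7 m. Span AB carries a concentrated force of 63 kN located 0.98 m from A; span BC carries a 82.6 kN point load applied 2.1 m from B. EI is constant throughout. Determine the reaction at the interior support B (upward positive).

R_B = 95.72 kN

Insert a hinge at B; M_B is the redundant, and each span becomes simply supported.
Rotations at B on the released spans (each span's end-slope, ×1/EI):
  span AB: point load 63 at a = 0.98: Pab(L + a)/(6LEI) = 48.4/EI
  span BC: point load 82.6 at a = 2.1: Pab(L + b)/(6LEI) = 240.8/EI
  relative rotation θ_0 = (48.4 + 240.8)/EI = 289.2/EI
A unit hogging moment at B produces rotation L₁/(3EI) + L₂/(3EI) = 3.967/EI.
Compatibility: M_B·(L₁+L₂)/(3EI) = θ_0, giving M_B = 72.91 kN·m (hogging).
Span AB, ΣM about A with M_B applied at B: R_B^{AB}·4.9 = 61.74 + 72.91, so R_B^{AB} = 27.48 kN and R_A = 63 − 27.48 = 35.52 kN.
Span BC, ΣM about C: R_B^{BC}·7 = 404.7 + 72.91, so R_B^{BC} = 68.24 kN and R_C = 82.6 − 68.24 = 14.36 kN.
R_B = 27.48 + 68.24 = 95.72 kN.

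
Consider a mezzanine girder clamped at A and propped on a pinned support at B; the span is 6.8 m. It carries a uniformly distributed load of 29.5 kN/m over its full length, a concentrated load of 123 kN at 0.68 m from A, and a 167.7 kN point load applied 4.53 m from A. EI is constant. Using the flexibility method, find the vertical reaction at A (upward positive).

Release the roller at B. Primary structure: cantilever fixed at A.
Free-end deflection of the primary structure under the applied loading (downward +):
  UDL 29.5: wL⁴/(8EI) = 7884/EI
  point load 123 at a = 0.68: Pa²(3L − a)/(6EI) = 186.9/EI
  point load 167.7 at a = 4.53: Pa²(3L − a)/(6EI) = 9102/EI
  δ_0 = 17174/EI
Tip deflection under a unit load at B: L³/(3EI) = 104.8/EI.
The prop prevents deflection at B: R_B = δ_0/δ_{BB} = 17174/104.8 = 163.9 kN.
Vertical equilibrium: R_A = ΣP − R_B = 491.3 − 163.9 = 327.4 kN.

R_A = 327.4 kN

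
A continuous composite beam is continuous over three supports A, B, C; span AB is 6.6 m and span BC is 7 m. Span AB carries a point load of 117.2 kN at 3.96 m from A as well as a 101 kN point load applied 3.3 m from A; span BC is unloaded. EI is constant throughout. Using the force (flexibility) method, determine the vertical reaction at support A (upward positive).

R_A = 77.27 kN

Release continuity at B by inserting a hinge; the redundant is the internal moment M_B. The primary structure is two simply-supported spans AB and BC.
Discontinuity in slope at B on the released structure — sum the simple-span end rotations:
  span AB: point load 117.2 at a = 3.96: Pab(L + a)/(6LEI) = 326.7/EI
  span AB: point load 101 at a = 3.3: Pab(L + a)/(6LEI) = 275/EI
  relative rotation θ_0 = (601.7 + 0)/EI = 601.7/EI
A unit hogging moment at B produces rotation L₁/(3EI) + L₂/(3EI) = 4.533/EI.
Slope continuity at B: θ_0 = M_B·4.533/EI, so M_B = 601.7/4.533 = 132.7 kN·m (hogging).
Span AB, ΣM about A with M_B applied at B: R_B^{AB}·6.6 = 797.4 + 132.7, so R_B^{AB} = 140.9 kN and R_A = 218.2 − 140.9 = 77.27 kN.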